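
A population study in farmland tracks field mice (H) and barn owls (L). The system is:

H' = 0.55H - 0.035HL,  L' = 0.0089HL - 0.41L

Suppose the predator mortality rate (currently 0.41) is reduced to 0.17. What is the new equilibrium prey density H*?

H* ≈ 19.1

At the interior fixed point, setting dL/dt = 0 with L > 0 fixes H* = (predator death rate)/(HL coefficient) — independent of the other coefficients.
With the change, H* = 0.17/0.0089 = 19.1; it falls from 46.1.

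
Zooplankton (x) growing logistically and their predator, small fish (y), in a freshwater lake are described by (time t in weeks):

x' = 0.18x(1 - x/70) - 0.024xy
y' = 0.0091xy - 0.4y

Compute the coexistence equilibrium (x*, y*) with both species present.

From dy/dt = 0 with y > 0: 0.0091x* = 0.4, so x* = 44.
Substitute into dx/dt = 0: 0.18(1 - 44/70) = 0.024y*.
The bracket is 0.372, giving y* = 0.067/0.024 = 2.79.

x* ≈ 44, y* ≈ 2.79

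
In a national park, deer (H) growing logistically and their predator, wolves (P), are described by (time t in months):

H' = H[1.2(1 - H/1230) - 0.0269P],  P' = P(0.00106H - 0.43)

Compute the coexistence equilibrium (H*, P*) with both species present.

From dP/dt = 0 with P > 0: 0.00106H* = 0.43, so H* = 406.
Substitute into dH/dt = 0: 1.2(1 - 406/1230) = 0.0269P*.
The bracket is 0.67, giving P* = 0.804/0.0269 = 29.9.

H* ≈ 406, P* ≈ 29.9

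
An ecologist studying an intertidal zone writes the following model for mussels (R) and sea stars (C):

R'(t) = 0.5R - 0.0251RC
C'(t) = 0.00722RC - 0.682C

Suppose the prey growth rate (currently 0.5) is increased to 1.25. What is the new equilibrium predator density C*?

At the interior fixed point, setting dR/dt = 0 with R > 0 fixes C* = (prey growth rate)/(RC coefficient) — independent of the other coefficients.
With the change, C* = 1.25/0.0251 = 49.8; it rises from 19.9.

C* ≈ 49.8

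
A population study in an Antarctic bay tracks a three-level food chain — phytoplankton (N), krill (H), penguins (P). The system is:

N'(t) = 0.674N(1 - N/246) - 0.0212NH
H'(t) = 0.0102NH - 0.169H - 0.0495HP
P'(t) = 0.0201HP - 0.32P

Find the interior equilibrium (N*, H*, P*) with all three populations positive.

From dP/dt = 0: 0.0201H* = 0.32, so H* = 15.9.
From dN/dt = 0: 0.674(1 - N*/246) = 0.0212·15.9, giving N* = 246·(1 - 0.501) = 123.
From dH/dt = 0: 0.0102·123 - 0.169 = 0.0495P*, so P* = 1.08/0.0495 = 21.9.

N* ≈ 123, H* ≈ 15.9, P* ≈ 21.9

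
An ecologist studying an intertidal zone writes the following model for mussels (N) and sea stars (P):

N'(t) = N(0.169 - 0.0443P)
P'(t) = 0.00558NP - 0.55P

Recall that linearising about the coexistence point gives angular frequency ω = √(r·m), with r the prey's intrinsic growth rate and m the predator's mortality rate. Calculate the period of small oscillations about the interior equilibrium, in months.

Here r = 0.169 and m = 0.55, so r·m = 0.093.
ω = √0.093 = 0.305 per month, hence T = 2π/ω ≈ 20.6 months.

T ≈ 20.6 months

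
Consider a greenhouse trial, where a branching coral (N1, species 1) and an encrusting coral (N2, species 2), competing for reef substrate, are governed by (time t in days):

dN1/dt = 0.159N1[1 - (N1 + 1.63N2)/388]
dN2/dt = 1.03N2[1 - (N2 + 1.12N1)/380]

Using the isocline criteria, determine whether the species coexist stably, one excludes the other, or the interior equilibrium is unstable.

unstable coexistence (outcome depends on initial conditions)

Compare the nullcline intercepts: K1/α12 = 388/1.63 = 238 < K2 = 380; K2/α21 = 380/1.12 = 339 < K1 = 388.
Since both are reversed, neither can invade when rare; the interior point is a saddle.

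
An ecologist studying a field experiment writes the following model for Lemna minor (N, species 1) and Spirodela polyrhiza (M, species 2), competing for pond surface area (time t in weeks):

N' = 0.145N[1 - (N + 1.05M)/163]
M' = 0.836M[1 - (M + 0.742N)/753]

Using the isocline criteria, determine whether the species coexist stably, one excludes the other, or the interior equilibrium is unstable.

species 2 excludes species 1

Compare the nullcline intercepts: K1/α12 = 163/1.05 = 155 < K2 = 753; K2/α21 = 753/0.742 = 1010 > K1 = 163.
Since the inequalities point opposite ways, species 2 can invade but species 1 cannot.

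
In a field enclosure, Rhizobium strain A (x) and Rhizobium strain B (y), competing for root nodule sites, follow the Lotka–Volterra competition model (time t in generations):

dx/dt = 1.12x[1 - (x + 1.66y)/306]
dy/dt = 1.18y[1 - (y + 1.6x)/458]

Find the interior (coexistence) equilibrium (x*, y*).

Setting both brackets to zero gives the nullclines x + 1.66y = 306 and 1.6x + y = 458.
Substituting y = 458 - 1.6x into the first: x(1 - 1.66·1.6) = 306 - 1.66·458.
So x* = -454/-1.66 = 274, and then y* = 458 - 1.6·274 = 19.1.

x* ≈ 274, y* ≈ 19.1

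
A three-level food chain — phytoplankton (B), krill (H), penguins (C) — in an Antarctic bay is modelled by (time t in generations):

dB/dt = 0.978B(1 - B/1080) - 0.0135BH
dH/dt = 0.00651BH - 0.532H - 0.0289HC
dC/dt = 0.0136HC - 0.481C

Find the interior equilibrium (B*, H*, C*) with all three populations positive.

From dC/dt = 0: 0.0136H* = 0.481, so H* = 35.4.
From dB/dt = 0: 0.978(1 - B*/1080) = 0.0135·35.4, giving B* = 1080·(1 - 0.488) = 553.
From dH/dt = 0: 0.00651·553 - 0.532 = 0.0289C*, so C* = 3.07/0.0289 = 106.

B* ≈ 553, H* ≈ 35.4, C* ≈ 106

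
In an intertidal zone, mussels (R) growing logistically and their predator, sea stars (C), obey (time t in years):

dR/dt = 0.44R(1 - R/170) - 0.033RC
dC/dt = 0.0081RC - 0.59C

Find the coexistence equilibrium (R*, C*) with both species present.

From dC/dt = 0 with C > 0: 0.0081R* = 0.59, so R* = 72.8.
Substitute into dR/dt = 0: 0.44(1 - 72.8/170) = 0.033C*.
The bracket is 0.572, giving C* = 0.251/0.033 = 7.62.

R* ≈ 72.8, C* ≈ 7.62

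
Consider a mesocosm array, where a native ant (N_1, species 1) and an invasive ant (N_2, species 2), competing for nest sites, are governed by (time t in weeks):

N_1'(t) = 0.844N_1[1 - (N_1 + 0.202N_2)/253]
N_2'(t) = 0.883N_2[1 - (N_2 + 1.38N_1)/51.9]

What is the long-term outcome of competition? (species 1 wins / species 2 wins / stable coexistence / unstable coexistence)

Compare the nullcline intercepts: K1/α12 = 253/0.202 = 1250 > K2 = 51.9; K2/α21 = 51.9/1.38 = 37.6 < K1 = 253.
Since the inequalities point opposite ways, species 1 can invade but species 2 cannot.

species 1 excludes species 2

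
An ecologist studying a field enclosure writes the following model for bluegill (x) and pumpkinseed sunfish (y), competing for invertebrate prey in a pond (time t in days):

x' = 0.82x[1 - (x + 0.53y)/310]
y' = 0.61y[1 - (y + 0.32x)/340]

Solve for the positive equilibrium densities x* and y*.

Setting both brackets to zero gives the nullclines x + 0.53y = 310 and 0.32x + y = 340.
Substituting y = 340 - 0.32x into the first: x(1 - 0.53·0.32) = 310 - 0.53·340.
So x* = 130/0.83 = 156, and then y* = 340 - 0.32·156 = 290.

x* ≈ 156, y* ≈ 290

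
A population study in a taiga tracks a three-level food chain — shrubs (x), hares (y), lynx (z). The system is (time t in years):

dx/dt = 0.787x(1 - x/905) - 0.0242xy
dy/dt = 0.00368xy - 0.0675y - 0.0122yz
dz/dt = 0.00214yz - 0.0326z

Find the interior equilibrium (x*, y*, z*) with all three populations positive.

x* ≈ 481, y* ≈ 15.2, z* ≈ 140

From dz/dt = 0: 0.00214y* = 0.0326, so y* = 15.2.
From dx/dt = 0: 0.787(1 - x*/905) = 0.0242·15.2, giving x* = 905·(1 - 0.468) = 481.
From dy/dt = 0: 0.00368·481 - 0.0675 = 0.0122z*, so z* = 1.7/0.0122 = 140.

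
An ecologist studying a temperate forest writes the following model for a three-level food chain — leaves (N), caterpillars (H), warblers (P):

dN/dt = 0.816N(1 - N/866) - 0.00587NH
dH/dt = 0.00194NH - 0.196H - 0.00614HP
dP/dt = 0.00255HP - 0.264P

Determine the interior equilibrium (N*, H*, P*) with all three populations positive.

From dP/dt = 0: 0.00255H* = 0.264, so H* = 104.
From dN/dt = 0: 0.816(1 - N*/866) = 0.00587·104, giving N* = 866·(1 - 0.745) = 221.
From dH/dt = 0: 0.00194·221 - 0.196 = 0.00614P*, so P* = 0.233/0.00614 = 37.9.

N* ≈ 221, H* ≈ 104, P* ≈ 37.9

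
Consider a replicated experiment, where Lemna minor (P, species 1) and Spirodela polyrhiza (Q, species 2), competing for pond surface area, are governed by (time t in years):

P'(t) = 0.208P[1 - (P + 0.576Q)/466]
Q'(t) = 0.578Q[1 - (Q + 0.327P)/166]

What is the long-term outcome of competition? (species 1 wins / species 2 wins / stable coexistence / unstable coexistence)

stable coexistence

Compare the nullcline intercepts: K1/α12 = 466/0.576 = 809 > K2 = 166; K2/α21 = 166/0.327 = 508 > K1 = 466.
Since both inequalities hold, each species can invade when rare, so the interior equilibrium is stable.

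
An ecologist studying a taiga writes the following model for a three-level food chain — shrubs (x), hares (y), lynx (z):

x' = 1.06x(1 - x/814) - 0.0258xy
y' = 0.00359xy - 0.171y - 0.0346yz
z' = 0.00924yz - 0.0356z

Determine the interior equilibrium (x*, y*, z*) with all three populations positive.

x* ≈ 738, y* ≈ 3.85, z* ≈ 71.6

From dz/dt = 0: 0.00924y* = 0.0356, so y* = 3.85.
From dx/dt = 0: 1.06(1 - x*/814) = 0.0258·3.85, giving x* = 814·(1 - 0.0938) = 738.
From dy/dt = 0: 0.00359·738 - 0.171 = 0.0346z*, so z* = 2.48/0.0346 = 71.6.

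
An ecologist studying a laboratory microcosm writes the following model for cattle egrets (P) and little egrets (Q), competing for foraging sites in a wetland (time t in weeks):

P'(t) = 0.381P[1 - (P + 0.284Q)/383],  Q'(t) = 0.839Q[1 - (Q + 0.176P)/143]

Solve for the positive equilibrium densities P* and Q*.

P* ≈ 360, Q* ≈ 79.6

Setting both brackets to zero gives the nullclines P + 0.284Q = 383 and 0.176P + Q = 143.
Substituting Q = 143 - 0.176P into the first: P(1 - 0.284·0.176) = 383 - 0.284·143.
So P* = 342/0.95 = 360, and then Q* = 143 - 0.176·360 = 79.6.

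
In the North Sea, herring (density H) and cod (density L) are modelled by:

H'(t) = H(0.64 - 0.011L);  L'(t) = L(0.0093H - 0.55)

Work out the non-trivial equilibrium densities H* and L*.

Set dL/dt = 0 with L > 0: 0.0093H - 0.55 = 0, so H* = 0.55/0.0093 = 59.1.
Set dH/dt = 0 with H > 0: 0.64 - 0.011L = 0, so L* = 0.64/0.011 = 58.2.

H* ≈ 59.1, L* ≈ 58.2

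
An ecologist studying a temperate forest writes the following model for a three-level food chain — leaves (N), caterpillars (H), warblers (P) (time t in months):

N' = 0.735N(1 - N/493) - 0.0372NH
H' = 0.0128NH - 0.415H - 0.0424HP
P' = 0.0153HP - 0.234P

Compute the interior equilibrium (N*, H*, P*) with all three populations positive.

From dP/dt = 0: 0.0153H* = 0.234, so H* = 15.3.
From dN/dt = 0: 0.735(1 - N*/493) = 0.0372·15.3, giving N* = 493·(1 - 0.774) = 111.
From dH/dt = 0: 0.0128·111 - 0.415 = 0.0424P*, so P* = 1.01/0.0424 = 23.8.

N* ≈ 111, H* ≈ 15.3, P* ≈ 23.8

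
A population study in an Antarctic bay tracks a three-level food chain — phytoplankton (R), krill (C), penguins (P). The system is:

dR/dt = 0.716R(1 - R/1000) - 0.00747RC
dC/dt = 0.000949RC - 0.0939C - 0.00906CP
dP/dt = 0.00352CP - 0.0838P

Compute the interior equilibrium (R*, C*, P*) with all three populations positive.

From dP/dt = 0: 0.00352C* = 0.0838, so C* = 23.8.
From dR/dt = 0: 0.716(1 - R*/1000) = 0.00747·23.8, giving R* = 1000·(1 - 0.248) = 752.
From dC/dt = 0: 0.000949·752 - 0.0939 = 0.00906P*, so P* = 0.619/0.00906 = 68.4.

R* ≈ 752, C* ≈ 23.8, P* ≈ 68.4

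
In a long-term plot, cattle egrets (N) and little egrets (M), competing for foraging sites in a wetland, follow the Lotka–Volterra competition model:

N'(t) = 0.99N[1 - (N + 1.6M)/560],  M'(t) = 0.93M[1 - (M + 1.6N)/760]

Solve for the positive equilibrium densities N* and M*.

N* ≈ 421, M* ≈ 87.2

Setting both brackets to zero gives the nullclines N + 1.6M = 560 and 1.6N + M = 760.
Substituting M = 760 - 1.6N into the first: N(1 - 1.6·1.6) = 560 - 1.6·760.
So N* = -656/-1.56 = 421, and then M* = 760 - 1.6·421 = 87.2.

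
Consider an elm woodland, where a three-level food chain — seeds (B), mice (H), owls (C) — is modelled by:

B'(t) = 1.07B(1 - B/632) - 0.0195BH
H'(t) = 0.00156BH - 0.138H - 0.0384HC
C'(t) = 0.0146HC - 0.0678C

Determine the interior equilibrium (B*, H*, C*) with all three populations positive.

B* ≈ 579, H* ≈ 4.64, C* ≈ 19.9

From dC/dt = 0: 0.0146H* = 0.0678, so H* = 4.64.
From dB/dt = 0: 1.07(1 - B*/632) = 0.0195·4.64, giving B* = 632·(1 - 0.0846) = 579.
From dH/dt = 0: 0.00156·579 - 0.138 = 0.0384C*, so C* = 0.764/0.0384 = 19.9.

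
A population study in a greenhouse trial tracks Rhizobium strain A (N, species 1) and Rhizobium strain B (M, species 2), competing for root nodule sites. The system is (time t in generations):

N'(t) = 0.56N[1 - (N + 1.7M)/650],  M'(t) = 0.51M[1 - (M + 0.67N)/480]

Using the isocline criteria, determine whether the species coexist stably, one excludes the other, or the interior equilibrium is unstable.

species 2 excludes species 1

Compare the nullcline intercepts: K1/α12 = 650/1.7 = 382 < K2 = 480; K2/α21 = 480/0.67 = 716 > K1 = 650.
Since the inequalities point opposite ways, species 2 can invade but species 1 cannot.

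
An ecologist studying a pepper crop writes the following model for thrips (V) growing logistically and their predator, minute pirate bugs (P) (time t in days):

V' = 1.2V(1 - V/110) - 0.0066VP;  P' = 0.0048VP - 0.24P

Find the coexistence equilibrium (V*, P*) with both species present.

From dP/dt = 0 with P > 0: 0.0048V* = 0.24, so V* = 50.
Substitute into dV/dt = 0: 1.2(1 - 50/110) = 0.0066P*.
The bracket is 0.545, giving P* = 0.655/0.0066 = 99.2.

V* ≈ 50, P* ≈ 99.2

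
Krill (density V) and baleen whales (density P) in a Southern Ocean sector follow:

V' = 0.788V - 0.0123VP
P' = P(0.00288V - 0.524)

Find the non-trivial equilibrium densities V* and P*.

V* ≈ 182, P* ≈ 64.1

Set dP/dt = 0 with P > 0: 0.00288V - 0.524 = 0, so V* = 0.524/0.00288 = 182.
Set dV/dt = 0 with V > 0: 0.788 - 0.0123P = 0, so P* = 0.788/0.0123 = 64.1.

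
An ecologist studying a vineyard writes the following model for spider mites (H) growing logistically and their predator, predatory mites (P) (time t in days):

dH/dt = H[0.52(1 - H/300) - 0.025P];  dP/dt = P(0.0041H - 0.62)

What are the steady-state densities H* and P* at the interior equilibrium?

H* ≈ 151, P* ≈ 10.3

From dP/dt = 0 with P > 0: 0.0041H* = 0.62, so H* = 151.
Substitute into dH/dt = 0: 0.52(1 - 151/300) = 0.025P*.
The bracket is 0.496, giving P* = 0.258/0.025 = 10.3.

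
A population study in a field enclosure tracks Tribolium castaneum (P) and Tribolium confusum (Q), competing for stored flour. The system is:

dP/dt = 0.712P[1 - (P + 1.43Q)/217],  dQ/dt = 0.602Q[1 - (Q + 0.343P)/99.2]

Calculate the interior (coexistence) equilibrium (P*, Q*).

P* ≈ 147, Q* ≈ 48.6

Setting both brackets to zero gives the nullclines P + 1.43Q = 217 and 0.343P + Q = 99.2.
Substituting Q = 99.2 - 0.343P into the first: P(1 - 1.43·0.343) = 217 - 1.43·99.2.
So P* = 75.1/0.51 = 147, and then Q* = 99.2 - 0.343·147 = 48.6.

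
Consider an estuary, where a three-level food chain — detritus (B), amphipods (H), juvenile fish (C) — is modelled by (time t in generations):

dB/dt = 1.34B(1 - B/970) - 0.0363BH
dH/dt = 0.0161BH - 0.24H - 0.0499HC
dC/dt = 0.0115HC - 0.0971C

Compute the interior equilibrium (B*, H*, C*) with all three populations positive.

From dC/dt = 0: 0.0115H* = 0.0971, so H* = 8.44.
From dB/dt = 0: 1.34(1 - B*/970) = 0.0363·8.44, giving B* = 970·(1 - 0.229) = 748.
From dH/dt = 0: 0.0161·748 - 0.24 = 0.0499C*, so C* = 11.8/0.0499 = 237.

B* ≈ 748, H* ≈ 8.44, C* ≈ 237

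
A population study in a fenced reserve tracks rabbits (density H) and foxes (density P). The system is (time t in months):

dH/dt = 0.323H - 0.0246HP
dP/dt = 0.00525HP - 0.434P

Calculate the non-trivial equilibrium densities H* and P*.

Set dP/dt = 0 with P > 0: 0.00525H - 0.434 = 0, so H* = 0.434/0.00525 = 82.7.
Set dH/dt = 0 with H > 0: 0.323 - 0.0246P = 0, so P* = 0.323/0.0246 = 13.1.

H* ≈ 82.7, P* ≈ 13.1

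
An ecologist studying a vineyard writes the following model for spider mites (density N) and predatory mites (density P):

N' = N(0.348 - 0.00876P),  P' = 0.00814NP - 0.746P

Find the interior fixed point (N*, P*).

Set dP/dt = 0 with P > 0: 0.00814N - 0.746 = 0, so N* = 0.746/0.00814 = 91.6.
Set dN/dt = 0 with N > 0: 0.348 - 0.00876P = 0, so P* = 0.348/0.00876 = 39.7.

N* ≈ 91.6, P* ≈ 39.7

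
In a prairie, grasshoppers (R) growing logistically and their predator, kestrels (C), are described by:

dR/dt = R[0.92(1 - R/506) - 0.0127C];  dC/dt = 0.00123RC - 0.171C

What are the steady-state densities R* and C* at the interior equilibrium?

From dC/dt = 0 with C > 0: 0.00123R* = 0.171, so R* = 139.
Substitute into dR/dt = 0: 0.92(1 - 139/506) = 0.0127C*.
The bracket is 0.725, giving C* = 0.667/0.0127 = 52.5.

R* ≈ 139, C* ≈ 52.5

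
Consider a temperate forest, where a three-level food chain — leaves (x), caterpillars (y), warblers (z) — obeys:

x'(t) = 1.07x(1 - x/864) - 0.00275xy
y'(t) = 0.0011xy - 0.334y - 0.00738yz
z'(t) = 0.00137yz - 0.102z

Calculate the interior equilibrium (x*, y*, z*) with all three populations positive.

From dz/dt = 0: 0.00137y* = 0.102, so y* = 74.5.
From dx/dt = 0: 1.07(1 - x*/864) = 0.00275·74.5, giving x* = 864·(1 - 0.191) = 699.
From dy/dt = 0: 0.0011·699 - 0.334 = 0.00738z*, so z* = 0.435/0.00738 = 58.9.

x* ≈ 699, y* ≈ 74.5, z* ≈ 58.9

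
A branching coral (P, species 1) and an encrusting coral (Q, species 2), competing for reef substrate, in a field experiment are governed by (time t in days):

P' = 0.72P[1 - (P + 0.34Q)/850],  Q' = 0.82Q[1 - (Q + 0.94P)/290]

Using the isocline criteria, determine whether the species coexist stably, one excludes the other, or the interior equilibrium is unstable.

species 1 excludes species 2

Compare the nullcline intercepts: K1/α12 = 850/0.34 = 2500 > K2 = 290; K2/α21 = 290/0.94 = 309 < K1 = 850.
Since the inequalities point opposite ways, species 1 can invade but species 2 cannot.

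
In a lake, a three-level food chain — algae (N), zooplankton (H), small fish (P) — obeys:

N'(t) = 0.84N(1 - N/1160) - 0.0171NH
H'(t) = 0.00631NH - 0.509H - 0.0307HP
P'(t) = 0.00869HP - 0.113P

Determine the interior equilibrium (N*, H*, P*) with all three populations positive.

N* ≈ 853, H* ≈ 13, P* ≈ 159

From dP/dt = 0: 0.00869H* = 0.113, so H* = 13.
From dN/dt = 0: 0.84(1 - N*/1160) = 0.0171·13, giving N* = 1160·(1 - 0.265) = 853.
From dH/dt = 0: 0.00631·853 - 0.509 = 0.0307P*, so P* = 4.87/0.0307 = 159.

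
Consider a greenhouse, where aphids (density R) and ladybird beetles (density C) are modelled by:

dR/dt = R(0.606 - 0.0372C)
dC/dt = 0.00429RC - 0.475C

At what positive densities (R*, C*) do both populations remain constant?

R* ≈ 111, C* ≈ 16.3

Set dC/dt = 0 with C > 0: 0.00429R - 0.475 = 0, so R* = 0.475/0.00429 = 111.
Set dR/dt = 0 with R > 0: 0.606 - 0.0372C = 0, so C* = 0.606/0.0372 = 16.3.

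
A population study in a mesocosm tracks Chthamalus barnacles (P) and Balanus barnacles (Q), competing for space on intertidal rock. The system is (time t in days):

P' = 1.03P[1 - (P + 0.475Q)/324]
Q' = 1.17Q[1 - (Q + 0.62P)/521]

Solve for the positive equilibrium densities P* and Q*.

P* ≈ 108, Q* ≈ 454

Setting both brackets to zero gives the nullclines P + 0.475Q = 324 and 0.62P + Q = 521.
Substituting Q = 521 - 0.62P into the first: P(1 - 0.475·0.62) = 324 - 0.475·521.
So P* = 76.5/0.706 = 108, and then Q* = 521 - 0.62·108 = 454.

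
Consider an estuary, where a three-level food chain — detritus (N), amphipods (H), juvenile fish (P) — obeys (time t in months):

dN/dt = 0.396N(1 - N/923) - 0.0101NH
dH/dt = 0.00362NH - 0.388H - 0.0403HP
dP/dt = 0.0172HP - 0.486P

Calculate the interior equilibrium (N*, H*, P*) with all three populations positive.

From dP/dt = 0: 0.0172H* = 0.486, so H* = 28.3.
From dN/dt = 0: 0.396(1 - N*/923) = 0.0101·28.3, giving N* = 923·(1 - 0.721) = 258.
From dH/dt = 0: 0.00362·258 - 0.388 = 0.0403P*, so P* = 0.545/0.0403 = 13.5.

N* ≈ 258, H* ≈ 28.3, P* ≈ 13.5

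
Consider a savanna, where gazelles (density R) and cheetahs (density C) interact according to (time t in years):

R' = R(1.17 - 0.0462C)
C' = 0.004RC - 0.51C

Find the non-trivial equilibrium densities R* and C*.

R* ≈ 128, C* ≈ 25.3

Set dC/dt = 0 with C > 0: 0.004R - 0.51 = 0, so R* = 0.51/0.004 = 128.
Set dR/dt = 0 with R > 0: 1.17 - 0.0462C = 0, so C* = 1.17/0.0462 = 25.3.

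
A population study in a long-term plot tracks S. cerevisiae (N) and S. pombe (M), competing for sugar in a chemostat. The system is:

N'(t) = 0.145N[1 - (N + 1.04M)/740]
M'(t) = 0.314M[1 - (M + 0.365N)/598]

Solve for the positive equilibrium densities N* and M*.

Setting both brackets to zero gives the nullclines N + 1.04M = 740 and 0.365N + M = 598.
Substituting M = 598 - 0.365N into the first: N(1 - 1.04·0.365) = 740 - 1.04·598.
So N* = 118/0.62 = 190, and then M* = 598 - 0.365·190 = 529.

N* ≈ 190, M* ≈ 529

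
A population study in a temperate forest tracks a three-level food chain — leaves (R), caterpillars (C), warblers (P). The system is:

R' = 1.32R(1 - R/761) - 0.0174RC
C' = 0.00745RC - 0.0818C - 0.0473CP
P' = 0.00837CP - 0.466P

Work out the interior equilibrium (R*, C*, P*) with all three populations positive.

From dP/dt = 0: 0.00837C* = 0.466, so C* = 55.7.
From dR/dt = 0: 1.32(1 - R*/761) = 0.0174·55.7, giving R* = 761·(1 - 0.734) = 203.
From dC/dt = 0: 0.00745·203 - 0.0818 = 0.0473P*, so P* = 1.43/0.0473 = 30.2.

R* ≈ 203, C* ≈ 55.7, P* ≈ 30.2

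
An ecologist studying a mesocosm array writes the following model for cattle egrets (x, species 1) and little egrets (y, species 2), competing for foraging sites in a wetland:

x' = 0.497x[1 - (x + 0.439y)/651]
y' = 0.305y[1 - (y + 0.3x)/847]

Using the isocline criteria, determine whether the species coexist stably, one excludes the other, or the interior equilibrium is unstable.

Compare the nullcline intercepts: K1/α12 = 651/0.439 = 1480 > K2 = 847; K2/α21 = 847/0.3 = 2820 > K1 = 651.
Since both inequalities hold, each species can invade when rare, so the interior equilibrium is stable.

stable coexistence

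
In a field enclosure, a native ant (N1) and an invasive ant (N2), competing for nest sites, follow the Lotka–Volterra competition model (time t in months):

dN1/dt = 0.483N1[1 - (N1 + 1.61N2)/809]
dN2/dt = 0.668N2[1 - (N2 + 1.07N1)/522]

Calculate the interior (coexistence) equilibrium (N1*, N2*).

N1* ≈ 43.5, N2* ≈ 475

Setting both brackets to zero gives the nullclines N1 + 1.61N2 = 809 and 1.07N1 + N2 = 522.
Substituting N2 = 522 - 1.07N1 into the first: N1(1 - 1.61·1.07) = 809 - 1.61·522.
So N1* = -31.4/-0.723 = 43.5, and then N2* = 522 - 1.07·43.5 = 475.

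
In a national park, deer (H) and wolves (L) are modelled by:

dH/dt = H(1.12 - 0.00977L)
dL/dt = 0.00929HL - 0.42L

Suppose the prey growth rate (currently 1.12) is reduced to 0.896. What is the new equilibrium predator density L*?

At the interior fixed point, setting dH/dt = 0 with H > 0 fixes L* = (prey growth rate)/(HL coefficient) — independent of the other coefficients.
With the change, L* = 0.896/0.00977 = 91.7; it falls from 115.

L* ≈ 91.7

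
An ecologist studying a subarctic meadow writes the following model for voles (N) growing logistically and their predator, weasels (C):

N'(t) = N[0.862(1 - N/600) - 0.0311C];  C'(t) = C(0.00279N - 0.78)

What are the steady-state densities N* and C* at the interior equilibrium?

N* ≈ 280, C* ≈ 14.8

From dC/dt = 0 with C > 0: 0.00279N* = 0.78, so N* = 280.
Substitute into dN/dt = 0: 0.862(1 - 280/600) = 0.0311C*.
The bracket is 0.534, giving C* = 0.46/0.0311 = 14.8.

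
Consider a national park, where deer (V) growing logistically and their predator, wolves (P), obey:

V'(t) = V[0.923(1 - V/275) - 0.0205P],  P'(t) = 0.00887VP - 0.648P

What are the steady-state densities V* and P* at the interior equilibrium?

From dP/dt = 0 with P > 0: 0.00887V* = 0.648, so V* = 73.1.
Substitute into dV/dt = 0: 0.923(1 - 73.1/275) = 0.0205P*.
The bracket is 0.734, giving P* = 0.678/0.0205 = 33.1.

V* ≈ 73.1, P* ≈ 33.1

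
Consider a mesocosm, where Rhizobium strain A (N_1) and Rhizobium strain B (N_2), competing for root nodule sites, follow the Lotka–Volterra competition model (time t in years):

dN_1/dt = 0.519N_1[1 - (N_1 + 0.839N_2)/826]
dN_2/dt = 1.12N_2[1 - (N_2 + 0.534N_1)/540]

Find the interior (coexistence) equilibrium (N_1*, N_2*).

Setting both brackets to zero gives the nullclines N_1 + 0.839N_2 = 826 and 0.534N_1 + N_2 = 540.
Substituting N_2 = 540 - 0.534N_1 into the first: N_1(1 - 0.839·0.534) = 826 - 0.839·540.
So N_1* = 373/0.552 = 676, and then N_2* = 540 - 0.534·676 = 179.

N_1* ≈ 676, N_2* ≈ 179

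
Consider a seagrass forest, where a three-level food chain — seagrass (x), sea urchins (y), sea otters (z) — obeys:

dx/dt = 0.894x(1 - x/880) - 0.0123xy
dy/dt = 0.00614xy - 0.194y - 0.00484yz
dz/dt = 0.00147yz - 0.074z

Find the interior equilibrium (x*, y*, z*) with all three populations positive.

From dz/dt = 0: 0.00147y* = 0.074, so y* = 50.3.
From dx/dt = 0: 0.894(1 - x*/880) = 0.0123·50.3, giving x* = 880·(1 - 0.693) = 271.
From dy/dt = 0: 0.00614·271 - 0.194 = 0.00484z*, so z* = 1.47/0.00484 = 303.

x* ≈ 271, y* ≈ 50.3, z* ≈ 303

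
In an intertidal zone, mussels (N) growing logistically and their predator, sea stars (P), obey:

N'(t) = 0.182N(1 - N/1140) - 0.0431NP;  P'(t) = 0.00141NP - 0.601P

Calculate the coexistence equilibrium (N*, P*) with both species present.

From dP/dt = 0 with P > 0: 0.00141N* = 0.601, so N* = 426.
Substitute into dN/dt = 0: 0.182(1 - 426/1140) = 0.0431P*.
The bracket is 0.626, giving P* = 0.114/0.0431 = 2.64.

N* ≈ 426, P* ≈ 2.64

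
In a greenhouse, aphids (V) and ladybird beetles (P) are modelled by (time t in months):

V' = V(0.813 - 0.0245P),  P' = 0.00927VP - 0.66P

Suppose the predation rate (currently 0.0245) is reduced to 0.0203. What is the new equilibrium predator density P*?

At the interior fixed point, setting dV/dt = 0 with V > 0 fixes P* = (prey growth rate)/(VP coefficient) — independent of the other coefficients.
With the change, P* = 0.813/0.0203 = 40; it rises from 33.2.

P* ≈ 40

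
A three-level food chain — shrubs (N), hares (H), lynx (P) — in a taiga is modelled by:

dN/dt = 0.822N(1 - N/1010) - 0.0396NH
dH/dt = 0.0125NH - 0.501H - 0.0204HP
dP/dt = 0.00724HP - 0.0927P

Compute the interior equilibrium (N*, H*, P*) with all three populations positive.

N* ≈ 387, H* ≈ 12.8, P* ≈ 213

From dP/dt = 0: 0.00724H* = 0.0927, so H* = 12.8.
From dN/dt = 0: 0.822(1 - N*/1010) = 0.0396·12.8, giving N* = 1010·(1 - 0.617) = 387.
From dH/dt = 0: 0.0125·387 - 0.501 = 0.0204P*, so P* = 4.34/0.0204 = 213.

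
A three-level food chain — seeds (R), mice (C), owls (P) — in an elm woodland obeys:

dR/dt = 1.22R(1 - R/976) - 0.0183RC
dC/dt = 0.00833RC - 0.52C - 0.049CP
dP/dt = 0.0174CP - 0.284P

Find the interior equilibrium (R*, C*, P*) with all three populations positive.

From dP/dt = 0: 0.0174C* = 0.284, so C* = 16.3.
From dR/dt = 0: 1.22(1 - R*/976) = 0.0183·16.3, giving R* = 976·(1 - 0.245) = 737.
From dC/dt = 0: 0.00833·737 - 0.52 = 0.049P*, so P* = 5.62/0.049 = 115.

R* ≈ 737, C* ≈ 16.3, P* ≈ 115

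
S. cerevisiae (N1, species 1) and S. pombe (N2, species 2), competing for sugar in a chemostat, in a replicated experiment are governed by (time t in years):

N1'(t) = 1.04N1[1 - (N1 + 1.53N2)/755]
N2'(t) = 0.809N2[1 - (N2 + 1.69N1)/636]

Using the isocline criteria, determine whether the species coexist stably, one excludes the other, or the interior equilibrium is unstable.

Compare the nullcline intercepts: K1/α12 = 755/1.53 = 493 < K2 = 636; K2/α21 = 636/1.69 = 376 < K1 = 755.
Since both are reversed, neither can invade when rare; the interior point is a saddle.

unstable coexistence (outcome depends on initial conditions)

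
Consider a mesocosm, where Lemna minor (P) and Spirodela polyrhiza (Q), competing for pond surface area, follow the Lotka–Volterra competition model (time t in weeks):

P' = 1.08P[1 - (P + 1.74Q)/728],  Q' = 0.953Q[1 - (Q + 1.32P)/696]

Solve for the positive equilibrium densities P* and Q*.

P* ≈ 372, Q* ≈ 204

Setting both brackets to zero gives the nullclines P + 1.74Q = 728 and 1.32P + Q = 696.
Substituting Q = 696 - 1.32P into the first: P(1 - 1.74·1.32) = 728 - 1.74·696.
So P* = -483/-1.3 = 372, and then Q* = 696 - 1.32·372 = 204.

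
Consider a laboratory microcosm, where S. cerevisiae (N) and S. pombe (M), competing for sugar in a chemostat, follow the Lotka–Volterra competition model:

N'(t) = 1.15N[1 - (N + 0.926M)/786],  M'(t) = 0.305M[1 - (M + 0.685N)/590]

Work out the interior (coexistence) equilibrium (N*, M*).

N* ≈ 655, M* ≈ 141

Setting both brackets to zero gives the nullclines N + 0.926M = 786 and 0.685N + M = 590.
Substituting M = 590 - 0.685N into the first: N(1 - 0.926·0.685) = 786 - 0.926·590.
So N* = 240/0.366 = 655, and then M* = 590 - 0.685·655 = 141.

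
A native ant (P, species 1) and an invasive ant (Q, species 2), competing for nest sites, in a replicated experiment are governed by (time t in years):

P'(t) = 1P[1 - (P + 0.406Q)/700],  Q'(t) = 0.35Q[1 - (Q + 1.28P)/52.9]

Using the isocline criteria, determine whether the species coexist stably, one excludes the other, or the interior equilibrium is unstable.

species 1 excludes species 2

Compare the nullcline intercepts: K1/α12 = 700/0.406 = 1720 > K2 = 52.9; K2/α21 = 52.9/1.28 = 41.3 < K1 = 700.
Since the inequalities point opposite ways, species 1 can invade but species 2 cannot.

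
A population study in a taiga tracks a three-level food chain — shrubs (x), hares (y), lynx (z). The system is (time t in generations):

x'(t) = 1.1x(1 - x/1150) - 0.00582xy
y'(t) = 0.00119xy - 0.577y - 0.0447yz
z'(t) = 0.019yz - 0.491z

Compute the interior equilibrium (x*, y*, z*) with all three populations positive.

x* ≈ 993, y* ≈ 25.8, z* ≈ 13.5

From dz/dt = 0: 0.019y* = 0.491, so y* = 25.8.
From dx/dt = 0: 1.1(1 - x*/1150) = 0.00582·25.8, giving x* = 1150·(1 - 0.137) = 993.
From dy/dt = 0: 0.00119·993 - 0.577 = 0.0447z*, so z* = 0.604/0.0447 = 13.5.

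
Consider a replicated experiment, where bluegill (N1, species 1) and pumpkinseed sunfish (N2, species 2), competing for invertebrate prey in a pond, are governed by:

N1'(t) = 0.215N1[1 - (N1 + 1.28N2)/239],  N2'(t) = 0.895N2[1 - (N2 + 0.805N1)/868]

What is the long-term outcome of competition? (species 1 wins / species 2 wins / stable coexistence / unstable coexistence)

Compare the nullcline intercepts: K1/α12 = 239/1.28 = 187 < K2 = 868; K2/α21 = 868/0.805 = 1080 > K1 = 239.
Since the inequalities point opposite ways, species 2 can invade but species 1 cannot.

species 2 excludes species 1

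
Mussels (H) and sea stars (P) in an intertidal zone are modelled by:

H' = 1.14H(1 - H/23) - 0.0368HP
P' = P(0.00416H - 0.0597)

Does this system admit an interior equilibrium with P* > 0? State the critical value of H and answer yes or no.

The predator equation gives dP/dt > 0 only when H > 0.0597/0.00416 = 14.4.
Without the predator, H → K = 23. Since 23 > 14.4, the predator can invade and persist.

Threshold H = 14.4; K > 14.4, so yes, the predator persists.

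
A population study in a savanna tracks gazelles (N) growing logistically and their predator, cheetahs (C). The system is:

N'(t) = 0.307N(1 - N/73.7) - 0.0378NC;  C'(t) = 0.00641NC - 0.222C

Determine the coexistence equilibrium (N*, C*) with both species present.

From dC/dt = 0 with C > 0: 0.00641N* = 0.222, so N* = 34.6.
Substitute into dN/dt = 0: 0.307(1 - 34.6/73.7) = 0.0378C*.
The bracket is 0.53, giving C* = 0.163/0.0378 = 4.31.

N* ≈ 34.6, C* ≈ 4.31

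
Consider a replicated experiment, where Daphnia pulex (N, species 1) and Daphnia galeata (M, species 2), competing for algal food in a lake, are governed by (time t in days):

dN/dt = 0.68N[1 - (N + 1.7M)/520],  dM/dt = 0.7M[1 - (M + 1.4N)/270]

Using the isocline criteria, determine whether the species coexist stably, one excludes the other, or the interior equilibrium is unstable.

Compare the nullcline intercepts: K1/α12 = 520/1.7 = 306 > K2 = 270; K2/α21 = 270/1.4 = 193 < K1 = 520.
Since the inequalities point opposite ways, species 1 can invade but species 2 cannot.

species 1 excludes species 2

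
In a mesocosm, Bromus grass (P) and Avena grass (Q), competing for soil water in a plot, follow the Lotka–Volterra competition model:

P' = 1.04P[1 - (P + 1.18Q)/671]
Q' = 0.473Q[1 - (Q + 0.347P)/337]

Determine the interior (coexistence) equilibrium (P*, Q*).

P* ≈ 463, Q* ≈ 176

Setting both brackets to zero gives the nullclines P + 1.18Q = 671 and 0.347P + Q = 337.
Substituting Q = 337 - 0.347P into the first: P(1 - 1.18·0.347) = 671 - 1.18·337.
So P* = 273/0.591 = 463, and then Q* = 337 - 0.347·463 = 176.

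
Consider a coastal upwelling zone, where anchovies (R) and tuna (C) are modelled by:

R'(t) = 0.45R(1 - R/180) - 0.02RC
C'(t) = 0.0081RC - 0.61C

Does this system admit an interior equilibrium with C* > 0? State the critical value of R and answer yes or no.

The predator equation gives dC/dt > 0 only when R > 0.61/0.0081 = 75.3.
Without the predator, R → K = 180. Since 180 > 75.3, the predator can invade and persist.

Threshold R = 75.3; K > 75.3, so yes, the predator persists.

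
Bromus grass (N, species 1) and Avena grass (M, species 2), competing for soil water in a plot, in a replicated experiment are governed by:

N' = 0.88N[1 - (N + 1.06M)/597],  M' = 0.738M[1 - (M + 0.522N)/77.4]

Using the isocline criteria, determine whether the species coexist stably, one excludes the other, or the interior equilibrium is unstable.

Compare the nullcline intercepts: K1/α12 = 597/1.06 = 563 > K2 = 77.4; K2/α21 = 77.4/0.522 = 148 < K1 = 597.
Since the inequalities point opposite ways, species 1 can invade but species 2 cannot.

species 1 excludes species 2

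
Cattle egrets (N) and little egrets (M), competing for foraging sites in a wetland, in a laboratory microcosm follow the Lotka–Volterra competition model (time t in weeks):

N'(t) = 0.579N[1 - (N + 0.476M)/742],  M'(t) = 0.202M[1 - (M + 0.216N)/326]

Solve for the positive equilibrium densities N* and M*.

N* ≈ 654, M* ≈ 185

Setting both brackets to zero gives the nullclines N + 0.476M = 742 and 0.216N + M = 326.
Substituting M = 326 - 0.216N into the first: N(1 - 0.476·0.216) = 742 - 0.476·326.
So N* = 587/0.897 = 654, and then M* = 326 - 0.216·654 = 185.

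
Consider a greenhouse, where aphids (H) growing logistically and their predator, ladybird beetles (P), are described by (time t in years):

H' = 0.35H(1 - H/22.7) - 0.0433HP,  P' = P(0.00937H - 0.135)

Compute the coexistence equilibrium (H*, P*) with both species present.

H* ≈ 14.4, P* ≈ 2.95

From dP/dt = 0 with P > 0: 0.00937H* = 0.135, so H* = 14.4.
Substitute into dH/dt = 0: 0.35(1 - 14.4/22.7) = 0.0433P*.
The bracket is 0.365, giving P* = 0.128/0.0433 = 2.95.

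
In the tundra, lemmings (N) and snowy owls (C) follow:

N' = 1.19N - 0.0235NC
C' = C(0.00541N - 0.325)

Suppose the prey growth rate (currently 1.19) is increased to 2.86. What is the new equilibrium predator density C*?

C* ≈ 122

At the interior fixed point, setting dN/dt = 0 with N > 0 fixes C* = (prey growth rate)/(NC coefficient) — independent of the other coefficients.
With the change, C* = 2.86/0.0235 = 122; it rises from 50.6.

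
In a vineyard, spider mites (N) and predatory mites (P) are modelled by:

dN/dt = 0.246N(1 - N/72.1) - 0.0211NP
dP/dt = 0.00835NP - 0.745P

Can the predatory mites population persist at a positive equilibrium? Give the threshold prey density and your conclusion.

Threshold N = 89.2; K < 89.2, so no, the predator goes extinct.

The predator equation gives dP/dt > 0 only when N > 0.745/0.00835 = 89.2.
Without the predator, N → K = 72.1. Since 72.1 < 89.2, the predator cannot invade.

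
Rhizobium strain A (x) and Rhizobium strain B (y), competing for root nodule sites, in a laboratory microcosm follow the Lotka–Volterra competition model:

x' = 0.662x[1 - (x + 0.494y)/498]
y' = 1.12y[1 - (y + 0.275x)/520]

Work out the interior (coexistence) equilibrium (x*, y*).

Setting both brackets to zero gives the nullclines x + 0.494y = 498 and 0.275x + y = 520.
Substituting y = 520 - 0.275x into the first: x(1 - 0.494·0.275) = 498 - 0.494·520.
So x* = 241/0.864 = 279, and then y* = 520 - 0.275·279 = 443.

x* ≈ 279, y* ≈ 443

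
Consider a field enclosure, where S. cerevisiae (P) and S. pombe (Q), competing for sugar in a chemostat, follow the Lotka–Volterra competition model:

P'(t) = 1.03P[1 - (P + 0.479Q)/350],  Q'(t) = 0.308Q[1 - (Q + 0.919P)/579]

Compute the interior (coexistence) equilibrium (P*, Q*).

Setting both brackets to zero gives the nullclines P + 0.479Q = 350 and 0.919P + Q = 579.
Substituting Q = 579 - 0.919P into the first: P(1 - 0.479·0.919) = 350 - 0.479·579.
So P* = 72.7/0.56 = 130, and then Q* = 579 - 0.919·130 = 460.

P* ≈ 130, Q* ≈ 460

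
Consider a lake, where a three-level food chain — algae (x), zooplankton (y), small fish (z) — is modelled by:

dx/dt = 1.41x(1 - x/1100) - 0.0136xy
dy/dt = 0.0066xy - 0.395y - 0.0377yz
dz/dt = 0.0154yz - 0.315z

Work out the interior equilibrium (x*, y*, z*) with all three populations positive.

From dz/dt = 0: 0.0154y* = 0.315, so y* = 20.5.
From dx/dt = 0: 1.41(1 - x*/1100) = 0.0136·20.5, giving x* = 1100·(1 - 0.197) = 883.
From dy/dt = 0: 0.0066·883 - 0.395 = 0.0377z*, so z* = 5.43/0.0377 = 144.

x* ≈ 883, y* ≈ 20.5, z* ≈ 144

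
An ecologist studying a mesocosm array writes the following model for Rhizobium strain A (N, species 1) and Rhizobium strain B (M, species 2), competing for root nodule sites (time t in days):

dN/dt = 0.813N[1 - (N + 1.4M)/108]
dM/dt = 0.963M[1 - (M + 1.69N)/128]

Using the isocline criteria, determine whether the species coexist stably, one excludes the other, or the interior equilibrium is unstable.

unstable coexistence (outcome depends on initial conditions)

Compare the nullcline intercepts: K1/α12 = 108/1.4 = 77.1 < K2 = 128; K2/α21 = 128/1.69 = 75.7 < K1 = 108.
Since both are reversed, neither can invade when rare; the interior point is a saddle.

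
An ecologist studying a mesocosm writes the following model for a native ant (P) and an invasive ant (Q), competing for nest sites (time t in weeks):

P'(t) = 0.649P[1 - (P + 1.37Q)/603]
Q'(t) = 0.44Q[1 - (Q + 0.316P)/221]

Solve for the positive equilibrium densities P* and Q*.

P* ≈ 529, Q* ≈ 53.7

Setting both brackets to zero gives the nullclines P + 1.37Q = 603 and 0.316P + Q = 221.
Substituting Q = 221 - 0.316P into the first: P(1 - 1.37·0.316) = 603 - 1.37·221.
So P* = 300/0.567 = 529, and then Q* = 221 - 0.316·529 = 53.7.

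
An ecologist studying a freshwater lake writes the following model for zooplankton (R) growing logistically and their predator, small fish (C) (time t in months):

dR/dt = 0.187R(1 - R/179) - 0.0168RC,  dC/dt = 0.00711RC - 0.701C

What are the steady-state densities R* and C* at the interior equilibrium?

From dC/dt = 0 with C > 0: 0.00711R* = 0.701, so R* = 98.6.
Substitute into dR/dt = 0: 0.187(1 - 98.6/179) = 0.0168C*.
The bracket is 0.449, giving C* = 0.084/0.0168 = 5.

R* ≈ 98.6, C* ≈ 5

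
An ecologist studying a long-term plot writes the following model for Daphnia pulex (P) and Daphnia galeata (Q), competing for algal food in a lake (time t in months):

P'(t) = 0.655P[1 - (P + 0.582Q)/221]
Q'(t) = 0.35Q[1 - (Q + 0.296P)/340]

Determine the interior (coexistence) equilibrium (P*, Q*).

P* ≈ 27.9, Q* ≈ 332

Setting both brackets to zero gives the nullclines P + 0.582Q = 221 and 0.296P + Q = 340.
Substituting Q = 340 - 0.296P into the first: P(1 - 0.582·0.296) = 221 - 0.582·340.
So P* = 23.1/0.828 = 27.9, and then Q* = 340 - 0.296·27.9 = 332.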